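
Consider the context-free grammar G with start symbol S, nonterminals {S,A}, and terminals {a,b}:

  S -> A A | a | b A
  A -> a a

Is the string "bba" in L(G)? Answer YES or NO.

Convert to CNF:
  S -> A A | T1 A | a
  A -> T0 T0
  T0 -> a
  T1 -> b

CYK fill:
  T[0,0] 'b' = {T1}  orig:{}
  T[1,1] 'b' = {T1}  orig:{}
  T[2,2] 'a' = {S,T0}  orig:{S}
  T[0,1] 'bb' = ∅
  T[1,2] 'ba' = ∅
  T[0,2] 'bba' = ∅

S ∉ T[0,2] ⇒ NO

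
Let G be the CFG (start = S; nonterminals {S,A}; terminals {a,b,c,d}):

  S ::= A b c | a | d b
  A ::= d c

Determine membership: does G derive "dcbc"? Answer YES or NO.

CNF form of G:
  S -> A X3 | T0 T2 | a
  A -> T0 T1
  T0 -> d
  T1 -> c
  T2 -> b
  X3 -> T2 T1

CYK table (by increasing span):
  [0..0]={T0}  "d"  orig:{}
  [1..1]={T1}  "c"  orig:{}
  [2..2]={T2}  "b"  orig:{}
  [3..3]={T1}  "c"  orig:{}
  [0..1]={A}  "dc"
  [1..2]=∅  "cb"
  [2..3]={X3}  "bc"  orig:{}
  [0..2]=∅  "dcb"
  [1..3]=∅  "cbc"
  [0..3]={S}  "dcbc"

S ∈ T[0,3] ⇒ YES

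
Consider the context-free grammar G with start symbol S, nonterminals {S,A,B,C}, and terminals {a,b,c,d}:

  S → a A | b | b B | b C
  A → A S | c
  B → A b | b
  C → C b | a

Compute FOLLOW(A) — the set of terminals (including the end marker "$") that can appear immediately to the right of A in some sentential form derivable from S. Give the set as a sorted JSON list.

Compute FIRST by fixpoint:
round 1:
  A via A→c: +{c}
  B via B→A b: +{c}
  B via B→b: +{b}
  C via C→a: +{a}
  S via S→a A: +{a}
  S via S→b: +{b}
  FIRST(S)={a,b}  FIRST(A)={c}  FIRST(B)={b,c}  FIRST(C)={a}
round 2: (no change)
  FIRST(S)={a,b}  FIRST(A)={c}  FIRST(B)={b,c}  FIRST(C)={a}

Compute FOLLOW by fixpoint:
initialize: $ ∈ FOLLOW(S)
iter 1:
  A→A S: FOLLOW(A) ⊇ FIRST(S) = {a,b}; new: +{a,b}
  A→A S: FOLLOW(S) ⊇ FOLLOW(A) ⊇ {a,b}; new: +{a,b}
  C→C b: FOLLOW(C) ⊇ FIRST(b) = {b}; new: +{b}
  S→a A: FOLLOW(A) ⊇ FOLLOW(S) ⊇ {$,a,b}; new: +{$}
  S→b B: FOLLOW(B) ⊇ FOLLOW(S) ⊇ {$,a,b}; new: +{$,a,b}
  S→b C: FOLLOW(C) ⊇ FOLLOW(S) ⊇ {$,a,b}; new: +{$,a}
  FOLLOW(S)={$,a,b}  FOLLOW(A)={$,a,b}  FOLLOW(B)={$,a,b}  FOLLOW(C)={$,a,b}
iter 2: — fixpoint
  FOLLOW(S)={$,a,b}  FOLLOW(A)={$,a,b}  FOLLOW(B)={$,a,b}  FOLLOW(C)={$,a,b}

FOLLOW(A) = ["$", "a", "b"]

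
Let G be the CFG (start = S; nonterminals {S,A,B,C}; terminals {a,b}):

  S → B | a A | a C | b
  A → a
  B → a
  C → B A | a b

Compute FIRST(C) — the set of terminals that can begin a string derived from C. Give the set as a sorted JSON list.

Compute FIRST by fixpoint:
iter 1:
  A via A→a: +{a}
  B via B→a: +{a}
  C via C→B A: +{a}
  S via S→B: +{a}
  S via S→b: +{b}
  S: {a,b}  A: {a}  B: {a}  C: {a}
iter 2: (no change)
  S: {a,b}  A: {a}  B: {a}  C: {a}

FIRST(C) = ["a"]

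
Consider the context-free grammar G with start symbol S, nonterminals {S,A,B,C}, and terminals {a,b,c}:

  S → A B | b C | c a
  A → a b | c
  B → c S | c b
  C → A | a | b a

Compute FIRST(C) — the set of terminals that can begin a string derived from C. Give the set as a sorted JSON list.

FIRST sets, iterate to fixpoint:
iter 1:
  A via A→a b: +{a}
  A via A→c: +{c}
  B via B→c S: +{c}
  C via C→A: +{a,c}
  C via C→b a: +{b}
  S via S→A B: +{a,c}
  S via S→b C: +{b}
  S: {a,b,c}  A: {a,c}  B: {c}  C: {a,b,c}
iter 2: — fixpoint
  S: {a,b,c}  A: {a,c}  B: {c}  C: {a,b,c}

FIRST(C) = ["a", "b", "c"]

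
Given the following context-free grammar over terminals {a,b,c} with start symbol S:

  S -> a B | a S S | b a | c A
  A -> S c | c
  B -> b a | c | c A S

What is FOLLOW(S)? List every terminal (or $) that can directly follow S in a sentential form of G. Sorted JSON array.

FIRST iteration:
[1]
  A via A→c: +{c}
  B via B→b a: +{b}
  B via B→c: +{c}
  S via S→a B: +{a}
  S via S→b a: +{b}
  S via S→c A: +{c}
  S: {a,b,c}  A: {c}  B: {b,c}
[2]
  A via A→S c: +{a,b}
  S: {a,b,c}  A: {a,b,c}  B: {b,c}
[3] done
  S: {a,b,c}  A: {a,b,c}  B: {b,c}

FOLLOW iteration:
initialize: $ ∈ FOLLOW(S)
round 1:
  A→S c: FOLLOW(S) ⊇ FIRST(c) = {c}; new: +{c}
  B→c A S: FOLLOW(A) ⊇ FIRST(S) = {a,b,c}; new: +{a,b,c}
  S→a B: FOLLOW(B) ⊇ FOLLOW(S) ⊇ {$,c}; new: +{$,c}
  S→a S S: FOLLOW(S) ⊇ FIRST(S) = {a,b,c}; new: +{a,b}
  S→c A: FOLLOW(A) ⊇ FOLLOW(S) ⊇ {$,a,b,c}; new: +{$}
  FOLLOW(S)={$,a,b,c}  FOLLOW(A)={$,a,b,c}  FOLLOW(B)={$,c}
round 2:
  S→a B: FOLLOW(B) ⊇ FOLLOW(S) ⊇ {$,a,b,c}; new: +{a,b}
  FOLLOW(S)={$,a,b,c}  FOLLOW(A)={$,a,b,c}  FOLLOW(B)={$,a,b,c}
round 3: (stable)
  FOLLOW(S)={$,a,b,c}  FOLLOW(A)={$,a,b,c}  FOLLOW(B)={$,a,b,c}

FOLLOW(S) = ["$", "a", "b", "c"]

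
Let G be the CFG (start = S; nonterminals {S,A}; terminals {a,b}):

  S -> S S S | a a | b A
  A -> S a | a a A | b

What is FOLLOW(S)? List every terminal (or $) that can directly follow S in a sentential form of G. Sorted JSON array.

FIRST iteration:
pass 1:
  A via A→a a A: +{a}
  A via A→b: +{b}
  S via S→a a: +{a}
  S via S→b A: +{b}
  FIRST[S]={a,b}  FIRST[A]={a,b}
pass 2: done
  FIRST[S]={a,b}  FIRST[A]={a,b}

FOLLOW iteration:
FOLLOW(S) := {$}
[1]
  A→S a: FOLLOW(S) ⊇ FIRST(a) = {a}; new: +{a}
  S→S S S: FOLLOW(S) ⊇ FIRST(S) = {a,b}; new: +{b}
  S→b A: FOLLOW(A) ⊇ FOLLOW(S) ⊇ {$,a,b}; new: +{$,a,b}
  FOLLOW(S)={$,a,b}  FOLLOW(A)={$,a,b}
[2] — fixpoint
  FOLLOW(S)={$,a,b}  FOLLOW(A)={$,a,b}

FOLLOW(S) = ["$", "a", "b"]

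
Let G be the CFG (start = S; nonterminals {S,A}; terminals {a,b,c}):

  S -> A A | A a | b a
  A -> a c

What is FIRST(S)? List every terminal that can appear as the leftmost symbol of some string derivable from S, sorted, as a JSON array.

FIRST iteration:
[1]
  A via A→a c: +{a}
  S via S→A A: +{a}
  S via S→b a: +{b}
  FIRST(S)={a,b}  FIRST(A)={a}
[2] done
  FIRST(S)={a,b}  FIRST(A)={a}

FIRST(S) = ["a", "b"]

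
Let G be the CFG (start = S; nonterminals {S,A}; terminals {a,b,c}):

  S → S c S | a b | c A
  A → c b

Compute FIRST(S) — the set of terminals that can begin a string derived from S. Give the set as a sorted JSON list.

Compute FIRST by fixpoint:
pass 1:
  A via A→c b: +{c}
  S via S→a b: +{a}
  S via S→c A: +{c}
  FIRST[S]={a,c}  FIRST[A]={c}
pass 2: done
  FIRST[S]={a,c}  FIRST[A]={c}

FIRST(S) = ["a", "c"]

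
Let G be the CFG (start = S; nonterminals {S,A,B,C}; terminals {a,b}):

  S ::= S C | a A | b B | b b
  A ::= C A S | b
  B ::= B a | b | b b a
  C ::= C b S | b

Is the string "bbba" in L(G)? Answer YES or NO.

Convert to CNF:
  S -> S C | T0 A | T1 B | T1 T1
  A -> C X2 | b
  B -> B T0 | T1 X3 | b
  C -> C X4 | b
  T0 -> a
  T1 -> b
  X2 -> A S
  X3 -> T1 T0
  X4 -> T1 S

CYK fill:
  [0..0]={A,B,C,T1}  "b"  orig:{A,B,C}
  [1..1]={A,B,C,T1}  "b"  orig:{A,B,C}
  [2..2]={A,B,C,T1}  "b"  orig:{A,B,C}
  [3..3]={T0}  "a"  orig:{}
  [0..1]={S}  "bb"
  [1..2]={S}  "bb"
  [2..3]={B,X3}  "ba"  orig:{B}
  [0..2]={S,X2,X4}  "bbb"  orig:{S}
  [1..3]={B,S}  "bba"
  [0..3]={S,X2,X4}  "bbba"  orig:{S}

S ∈ T[0,3] ⇒ YES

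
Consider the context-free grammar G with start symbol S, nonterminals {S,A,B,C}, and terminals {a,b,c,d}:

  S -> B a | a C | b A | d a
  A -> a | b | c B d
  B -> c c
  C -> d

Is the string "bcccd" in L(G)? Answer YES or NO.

CNF form of G:
  S -> B T2 | T1 T2 | T2 C | T3 A
  A -> T0 X4 | a | b
  B -> T0 T0
  C -> d
  T0 -> c
  T1 -> d
  T2 -> a
  T3 -> b
  X4 -> B T1

Fill CYK table bottom-up:
  [0..0]={A,T3}  "b"  orig:{A}
  [1..1]={T0}  "c"  orig:{}
  [2..2]={T0}  "c"  orig:{}
  [3..3]={T0}  "c"  orig:{}
  [4..4]={C,T1}  "d"  orig:{C}
  [0..1]=∅  "bc"
  [1..2]={B}  "cc"
  [2..3]={B}  "cc"
  [3..4]=∅  "cd"
  [0..2]=∅  "bcc"
  [1..3]=∅  "ccc"
  [2..4]={X4}  "ccd"  orig:{}
  [0..3]=∅  "bccc"
  [1..4]={A}  "cccd"
  [0..4]={S}  "bcccd"

S ∈ T[0,4] ⇒ YES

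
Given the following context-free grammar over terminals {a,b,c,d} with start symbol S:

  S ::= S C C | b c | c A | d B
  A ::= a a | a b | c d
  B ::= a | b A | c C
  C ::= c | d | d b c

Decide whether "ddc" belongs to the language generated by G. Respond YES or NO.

CNF form of G:
  S -> S X5 | T1 T2 | T2 A | T3 B
  A -> T0 T0 | T0 T1 | T2 T3
  B -> T1 A | T2 C | a
  C -> T3 X4 | c | d
  T0 -> a
  T1 -> b
  T2 -> c
  T3 -> d
  X4 -> T1 T2
  X5 -> C C

Fill CYK table bottom-up:
  T[0,0] 'd' = {C,T3}  orig:{C}
  T[1,1] 'd' = {C,T3}  orig:{C}
  T[2,2] 'c' = {C,T2}  orig:{C}
  T[0,1] 'dd' = {X5}  orig:{}
  T[1,2] 'dc' = {X5}  orig:{}
  T[0,2] 'ddc' = ∅

S ∉ T[0,2] ⇒ NO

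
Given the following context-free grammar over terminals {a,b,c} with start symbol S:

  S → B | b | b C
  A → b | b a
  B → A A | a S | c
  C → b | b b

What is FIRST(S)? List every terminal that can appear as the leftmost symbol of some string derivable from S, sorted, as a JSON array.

FIRST sets, iterate to fixpoint:
pass 1:
  A via A→b: +{b}
  B via B→A A: +{b}
  B via B→a S: +{a}
  B via B→c: +{c}
  C via C→b: +{b}
  S via S→B: +{a,b,c}
  S: {a,b,c}  A: {b}  B: {a,b,c}  C: {b}
pass 2: (stable)
  S: {a,b,c}  A: {b}  B: {a,b,c}  C: {b}

FIRST(S) = ["a", "b", "c"]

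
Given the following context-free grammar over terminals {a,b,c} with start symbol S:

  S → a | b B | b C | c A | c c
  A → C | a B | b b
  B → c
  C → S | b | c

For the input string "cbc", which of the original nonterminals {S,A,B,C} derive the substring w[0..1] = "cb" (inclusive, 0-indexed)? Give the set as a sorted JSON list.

CNF form of G:
  S -> T1 B | T1 C | T2 A | T2 T2 | a
  A -> T0 B | T1 B | T1 C | T1 T1 | T2 A | T2 T2 | a | b | c
  B -> c
  C -> T1 B | T1 C | T2 A | T2 T2 | a | b | c
  T0 -> a
  T1 -> b
  T2 -> c

Fill CYK table bottom-up (cells [i..j] with 0 ≤ i ≤ j ≤ 1 only):
  [0..0]={A,B,C,T2}  "c"  orig:{A,B,C}
  [1..1]={A,C,T1}  "b"  orig:{A,C}
  [0..1]={A,C,S}  "cb"

Original NTs in T[0,1] deriving "cb": ["A", "C", "S"]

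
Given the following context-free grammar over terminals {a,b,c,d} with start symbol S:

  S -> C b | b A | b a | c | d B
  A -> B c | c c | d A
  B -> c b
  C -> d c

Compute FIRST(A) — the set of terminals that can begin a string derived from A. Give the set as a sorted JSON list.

FIRST sets, iterate to fixpoint:
pass 1:
  A via A→c c: +{c}
  A via A→d A: +{d}
  B via B→c b: +{c}
  C via C→d c: +{d}
  S via S→C b: +{d}
  S via S→b A: +{b}
  S via S→c: +{c}
  FIRST(S)={b,c,d}  FIRST(A)={c,d}  FIRST(B)={c}  FIRST(C)={d}
pass 2: (stable)
  FIRST(S)={b,c,d}  FIRST(A)={c,d}  FIRST(B)={c}  FIRST(C)={d}

FIRST(A) = ["c", "d"]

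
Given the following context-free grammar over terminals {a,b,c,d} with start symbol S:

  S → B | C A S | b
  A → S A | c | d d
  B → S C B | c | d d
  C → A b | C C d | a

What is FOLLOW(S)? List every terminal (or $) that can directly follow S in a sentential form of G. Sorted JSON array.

FIRST iteration:
[1]
  A via A→c: +{c}
  A via A→d d: +{d}
  B via B→c: +{c}
  B via B→d d: +{d}
  C via C→A b: +{c,d}
  C via C→a: +{a}
  S via S→B: +{c,d}
  S via S→C A S: +{a}
  S via S→b: +{b}
  FIRST(S)={a,b,c,d}  FIRST(A)={c,d}  FIRST(B)={c,d}  FIRST(C)={a,c,d}
[2]
  A via A→S A: +{a,b}
  B via B→S C B: +{a,b}
  C via C→A b: +{b}
  FIRST(S)={a,b,c,d}  FIRST(A)={a,b,c,d}  FIRST(B)={a,b,c,d}  FIRST(C)={a,b,c,d}
[3] done
  FIRST(S)={a,b,c,d}  FIRST(A)={a,b,c,d}  FIRST(B)={a,b,c,d}  FIRST(C)={a,b,c,d}

FOLLOW iteration:
seed FOLLOW(S) with $
[1]
  A→S A: FOLLOW(S) ⊇ FIRST(A) = {a,b,c,d}; new: +{a,b,c,d}
  B→S C B: FOLLOW(C) ⊇ FIRST(B) = {a,b,c,d}; new: +{a,b,c,d}
  C→A b: FOLLOW(A) ⊇ FIRST(b) = {b}; new: +{b}
  S→B: FOLLOW(B) ⊇ FOLLOW(S) ⊇ {$,a,b,c,d}; new: +{$,a,b,c,d}
  S→C A S: FOLLOW(A) ⊇ FIRST(S) = {a,b,c,d}; new: +{a,c,d}
  S: {$,a,b,c,d}  A: {a,b,c,d}  B: {$,a,b,c,d}  C: {a,b,c,d}
[2] (stable)
  S: {$,a,b,c,d}  A: {a,b,c,d}  B: {$,a,b,c,d}  C: {a,b,c,d}

FOLLOW(S) = ["$", "a", "b", "c", "d"]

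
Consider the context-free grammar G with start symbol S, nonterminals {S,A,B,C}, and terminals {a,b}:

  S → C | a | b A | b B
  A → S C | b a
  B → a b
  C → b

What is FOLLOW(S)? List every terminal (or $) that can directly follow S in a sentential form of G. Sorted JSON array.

FIRST iteration:
iter 1:
  A via A→b a: +{b}
  B via B→a b: +{a}
  C via C→b: +{b}
  S via S→C: +{b}
  S via S→a: +{a}
  FIRST[S]={a,b}  FIRST[A]={b}  FIRST[B]={a}  FIRST[C]={b}
iter 2:
  A via A→S C: +{a}
  FIRST[S]={a,b}  FIRST[A]={a,b}  FIRST[B]={a}  FIRST[C]={b}
iter 3: (stable)
  FIRST[S]={a,b}  FIRST[A]={a,b}  FIRST[B]={a}  FIRST[C]={b}

FOLLOW iteration:
initialize: $ ∈ FOLLOW(S)
[1]
  A→S C: FOLLOW(S) ⊇ FIRST(C) = {b}; new: +{b}
  S→C: FOLLOW(C) ⊇ FOLLOW(S) ⊇ {$,b}; new: +{$,b}
  S→b A: FOLLOW(A) ⊇ FOLLOW(S) ⊇ {$,b}; new: +{$,b}
  S→b B: FOLLOW(B) ⊇ FOLLOW(S) ⊇ {$,b}; new: +{$,b}
  FOLLOW(S)={$,b}  FOLLOW(A)={$,b}  FOLLOW(B)={$,b}  FOLLOW(C)={$,b}
[2] — fixpoint
  FOLLOW(S)={$,b}  FOLLOW(A)={$,b}  FOLLOW(B)={$,b}  FOLLOW(C)={$,b}

FOLLOW(S) = ["$", "b"]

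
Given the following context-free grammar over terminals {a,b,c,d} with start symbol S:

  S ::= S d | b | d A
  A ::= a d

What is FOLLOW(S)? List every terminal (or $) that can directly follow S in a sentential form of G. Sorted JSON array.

Compute FIRST by fixpoint:
iter 1:
  A via A→a d: +{a}
  S via S→b: +{b}
  S via S→d A: +{d}
  FIRST(S)={b,d}  FIRST(A)={a}
iter 2: — fixpoint
  FIRST(S)={b,d}  FIRST(A)={a}

FOLLOW sets:
seed FOLLOW(S) with $
[1]
  S→S d: FOLLOW(S) ⊇ FIRST(d) = {d}; new: +{d}
  S→d A: FOLLOW(A) ⊇ FOLLOW(S) ⊇ {$,d}; new: +{$,d}
  S: {$,d}  A: {$,d}
[2] (stable)
  S: {$,d}  A: {$,d}

FOLLOW(S) = ["$", "d"]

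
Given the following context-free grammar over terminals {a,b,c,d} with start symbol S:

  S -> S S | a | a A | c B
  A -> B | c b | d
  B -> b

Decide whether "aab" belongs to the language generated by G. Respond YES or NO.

Convert to CNF:
  S -> S S | T0 B | T2 A | a
  A -> T0 T1 | b | d
  B -> b
  T0 -> c
  T1 -> b
  T2 -> a

Fill CYK table bottom-up:
  [0..0]={S,T2}  "a"  orig:{S}
  [1..1]={S,T2}  "a"  orig:{S}
  [2..2]={A,B,T1}  "b"  orig:{A,B}
  [0..1]={S}  "aa"
  [1..2]={S}  "ab"
  [0..2]={S}  "aab"

S ∈ T[0,2] ⇒ YES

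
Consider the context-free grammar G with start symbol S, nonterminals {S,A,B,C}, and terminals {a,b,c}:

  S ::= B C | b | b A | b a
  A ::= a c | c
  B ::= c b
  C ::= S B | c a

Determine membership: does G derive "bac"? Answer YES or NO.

CNF form of G:
  S -> B C | T2 A | T2 T0 | b
  A -> T0 T1 | c
  B -> T1 T2
  C -> S B | T1 T0
  T0 -> a
  T1 -> c
  T2 -> b

CYK fill:
  [0..0]={S,T2}  "b"  orig:{S}
  [1..1]={T0}  "a"  orig:{}
  [2..2]={A,T1}  "c"  orig:{A}
  [0..1]={S}  "ba"
  [1..2]={A}  "ac"
  [0..2]={S}  "bac"

S ∈ T[0,2] ⇒ YES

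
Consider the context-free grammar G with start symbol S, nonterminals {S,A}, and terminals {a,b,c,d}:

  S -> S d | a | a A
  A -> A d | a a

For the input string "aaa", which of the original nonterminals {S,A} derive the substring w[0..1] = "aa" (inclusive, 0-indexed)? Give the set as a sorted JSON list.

Convert to CNF:
  S -> S T0 | T1 A | a
  A -> A T0 | T1 T1
  T0 -> d
  T1 -> a

CYK fill — only the sub-triangle for w[0..1]:
  cell(0,0) a: {S,T1}  orig:{S}
  cell(1,1) a: {S,T1}  orig:{S}
  cell(0,1) aa: {A}

Original NTs in T[0,1] deriving "aa": ["A"]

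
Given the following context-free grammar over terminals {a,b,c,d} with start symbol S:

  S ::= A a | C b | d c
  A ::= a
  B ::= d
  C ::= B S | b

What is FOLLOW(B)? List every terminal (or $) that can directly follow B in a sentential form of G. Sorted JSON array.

Compute FIRST by fixpoint:
iter 1:
  A via A→a: +{a}
  B via B→d: +{d}
  C via C→B S: +{d}
  C via C→b: +{b}
  S via S→A a: +{a}
  S via S→C b: +{b,d}
  S: {a,b,d}  A: {a}  B: {d}  C: {b,d}
iter 2: (stable)
  S: {a,b,d}  A: {a}  B: {d}  C: {b,d}

FOLLOW iteration:
seed FOLLOW(S) with $
iter 1:
  C→B S: FOLLOW(B) ⊇ FIRST(S) = {a,b,d}; new: +{a,b,d}
  S→A a: FOLLOW(A) ⊇ FIRST(a) = {a}; new: +{a}
  S→C b: FOLLOW(C) ⊇ FIRST(b) = {b}; new: +{b}
  FOLLOW[S]={$}  FOLLOW[A]={a}  FOLLOW[B]={a,b,d}  FOLLOW[C]={b}
iter 2:
  C→B S: FOLLOW(S) ⊇ FOLLOW(C) ⊇ {b}; new: +{b}
  FOLLOW[S]={$,b}  FOLLOW[A]={a}  FOLLOW[B]={a,b,d}  FOLLOW[C]={b}
iter 3: done
  FOLLOW[S]={$,b}  FOLLOW[A]={a}  FOLLOW[B]={a,b,d}  FOLLOW[C]={b}

FOLLOW(B) = ["a", "b", "d"]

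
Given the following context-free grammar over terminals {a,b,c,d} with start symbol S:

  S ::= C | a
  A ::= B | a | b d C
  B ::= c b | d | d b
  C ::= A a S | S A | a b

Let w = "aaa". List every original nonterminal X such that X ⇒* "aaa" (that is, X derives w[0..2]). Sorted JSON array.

CNF form of G:
  S -> A X6 | S A | T3 T0 | a
  A -> T0 X4 | T1 T0 | T2 T0 | a | d
  B -> T1 T0 | T2 T0 | d
  C -> A X5 | S A | T3 T0
  T0 -> b
  T1 -> d
  T2 -> c
  T3 -> a
  X4 -> T1 C
  X5 -> T3 S
  X6 -> T3 S

Fill CYK table bottom-up (cells [i..j] with 0 ≤ i ≤ j ≤ 2 only):
  T[0,0] 'a' = {A,S,T3}  orig:{A,S}
  T[1,1] 'a' = {A,S,T3}  orig:{A,S}
  T[2,2] 'a' = {A,S,T3}  orig:{A,S}
  T[0,1] 'aa' = {C,S,X5,X6}  orig:{C,S}
  T[1,2] 'aa' = {C,S,X5,X6}  orig:{C,S}
  T[0,2] 'aaa' = {C,S,X5,X6}  orig:{C,S}

Original NTs in T[0,2] deriving "aaa": ["C", "S"]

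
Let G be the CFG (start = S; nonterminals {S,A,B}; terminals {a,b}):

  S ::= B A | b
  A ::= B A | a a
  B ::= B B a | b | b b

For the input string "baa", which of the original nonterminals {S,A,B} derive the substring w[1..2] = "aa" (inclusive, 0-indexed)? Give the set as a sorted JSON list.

CNF form of G:
  S -> B A | b
  A -> B A | T0 T0
  B -> B X2 | T1 T1 | b
  T0 -> a
  T1 -> b
  X2 -> B T0

CYK fill, restricted to cells inside w[1..2]:
  [1..1]={T0}  "a"  orig:{}
  [2..2]={T0}  "a"  orig:{}
  [1..2]={A}  "aa"

Original NTs in T[1,2] deriving "aa": ["A"]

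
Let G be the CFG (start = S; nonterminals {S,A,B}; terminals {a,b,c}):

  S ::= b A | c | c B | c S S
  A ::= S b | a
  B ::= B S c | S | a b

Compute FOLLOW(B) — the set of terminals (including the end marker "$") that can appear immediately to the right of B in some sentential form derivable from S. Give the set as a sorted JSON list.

FIRST iteration:
round 1:
  A via A→a: +{a}
  B via B→a b: +{a}
  S via S→b A: +{b}
  S via S→c: +{c}
  FIRST[S]={b,c}  FIRST[A]={a}  FIRST[B]={a}
round 2:
  A via A→S b: +{b,c}
  B via B→S: +{b,c}
  FIRST[S]={b,c}  FIRST[A]={a,b,c}  FIRST[B]={a,b,c}
round 3: (no change)
  FIRST[S]={b,c}  FIRST[A]={a,b,c}  FIRST[B]={a,b,c}

Compute FOLLOW by fixpoint:
initialize: $ ∈ FOLLOW(S)
[1]
  A→S b: FOLLOW(S) ⊇ FIRST(b) = {b}; new: +{b}
  B→B S c: FOLLOW(B) ⊇ FIRST(S) = {b,c}; new: +{b,c}
  B→B S c: FOLLOW(S) ⊇ FIRST(c) = {c}; new: +{c}
  S→b A: FOLLOW(A) ⊇ FOLLOW(S) ⊇ {$,b,c}; new: +{$,b,c}
  S→c B: FOLLOW(B) ⊇ FOLLOW(S) ⊇ {$,b,c}; new: +{$}
  FOLLOW(S)={$,b,c}  FOLLOW(A)={$,b,c}  FOLLOW(B)={$,b,c}
[2] (no change)
  FOLLOW(S)={$,b,c}  FOLLOW(A)={$,b,c}  FOLLOW(B)={$,b,c}

FOLLOW(B) = ["$", "b", "c"]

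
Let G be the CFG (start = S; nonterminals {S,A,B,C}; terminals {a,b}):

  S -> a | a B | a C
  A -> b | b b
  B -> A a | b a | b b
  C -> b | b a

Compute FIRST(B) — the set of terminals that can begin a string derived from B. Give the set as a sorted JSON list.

Compute FIRST by fixpoint:
iter 1:
  A via A→b: +{b}
  B via B→A a: +{b}
  C via C→b: +{b}
  S via S→a: +{a}
  FIRST[S]={a}  FIRST[A]={b}  FIRST[B]={b}  FIRST[C]={b}
iter 2: (no change)
  FIRST[S]={a}  FIRST[A]={b}  FIRST[B]={b}  FIRST[C]={b}

FIRST(B) = ["b"]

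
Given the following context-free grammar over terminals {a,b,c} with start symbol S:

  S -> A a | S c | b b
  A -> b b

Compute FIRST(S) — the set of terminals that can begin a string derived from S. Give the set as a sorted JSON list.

FIRST iteration:
[1]
  A via A→b b: +{b}
  S via S→A a: +{b}
  S: {b}  A: {b}
[2] (stable)
  S: {b}  A: {b}

FIRST(S) = ["b"]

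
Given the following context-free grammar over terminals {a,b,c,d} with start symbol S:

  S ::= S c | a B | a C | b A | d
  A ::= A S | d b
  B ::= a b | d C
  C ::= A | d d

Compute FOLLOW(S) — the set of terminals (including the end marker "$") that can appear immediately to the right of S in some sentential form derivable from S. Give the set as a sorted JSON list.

FIRST iteration:
[1]
  A via A→d b: +{d}
  B via B→a b: +{a}
  B via B→d C: +{d}
  C via C→A: +{d}
  S via S→a B: +{a}
  S via S→b A: +{b}
  S via S→d: +{d}
  FIRST[S]={a,b,d}  FIRST[A]={d}  FIRST[B]={a,d}  FIRST[C]={d}
[2] — fixpoint
  FIRST[S]={a,b,d}  FIRST[A]={d}  FIRST[B]={a,d}  FIRST[C]={d}

Compute FOLLOW by fixpoint:
FOLLOW(S) := {$}
pass 1:
  A→A S: FOLLOW(A) ⊇ FIRST(S) = {a,b,d}; new: +{a,b,d}
  A→A S: FOLLOW(S) ⊇ FOLLOW(A) ⊇ {a,b,d}; new: +{a,b,d}
  S→S c: FOLLOW(S) ⊇ FIRST(c) = {c}; new: +{c}
  S→a B: FOLLOW(B) ⊇ FOLLOW(S) ⊇ {$,a,b,c,d}; new: +{$,a,b,c,d}
  S→a C: FOLLOW(C) ⊇ FOLLOW(S) ⊇ {$,a,b,c,d}; new: +{$,a,b,c,d}
  S→b A: FOLLOW(A) ⊇ FOLLOW(S) ⊇ {$,a,b,c,d}; new: +{$,c}
  FOLLOW[S]={$,a,b,c,d}  FOLLOW[A]={$,a,b,c,d}  FOLLOW[B]={$,a,b,c,d}  FOLLOW[C]={$,a,b,c,d}
pass 2: done
  FOLLOW[S]={$,a,b,c,d}  FOLLOW[A]={$,a,b,c,d}  FOLLOW[B]={$,a,b,c,d}  FOLLOW[C]={$,a,b,c,d}

FOLLOW(S) = ["$", "a", "b", "c", "d"]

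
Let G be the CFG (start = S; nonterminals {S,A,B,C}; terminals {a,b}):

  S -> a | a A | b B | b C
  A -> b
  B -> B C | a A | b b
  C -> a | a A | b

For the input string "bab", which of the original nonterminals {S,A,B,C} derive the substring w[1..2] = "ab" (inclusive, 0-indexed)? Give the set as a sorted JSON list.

Convert to CNF:
  S -> T0 A | T1 B | T1 C | a
  A -> b
  B -> B C | T0 A | T1 T1
  C -> T0 A | a | b
  T0 -> a
  T1 -> b

CYK fill (cells [i..j] with 1 ≤ i ≤ j ≤ 2 only):
  [1..1]={C,S,T0}  "a"  orig:{C,S}
  [2..2]={A,C,T1}  "b"  orig:{A,C}
  [1..2]={B,C,S}  "ab"

Original NTs in T[1,2] deriving "ab": ["B", "C", "S"]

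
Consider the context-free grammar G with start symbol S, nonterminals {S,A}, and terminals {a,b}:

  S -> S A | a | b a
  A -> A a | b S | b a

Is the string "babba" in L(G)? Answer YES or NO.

Convert to CNF:
  S -> S A | T1 T0 | a
  A -> A T0 | T1 S | T1 T0
  T0 -> a
  T1 -> b

CYK table (by increasing span):
  [0..0]={T1}  "b"  orig:{}
  [1..1]={S,T0}  "a"  orig:{S}
  [2..2]={T1}  "b"  orig:{}
  [3..3]={T1}  "b"  orig:{}
  [4..4]={S,T0}  "a"  orig:{S}
  [0..1]={A,S}  "ba"
  [1..2]=∅  "ab"
  [2..3]=∅  "bb"
  [3..4]={A,S}  "ba"
  [0..2]=∅  "bab"
  [1..3]=∅  "abb"
  [2..4]={A}  "bba"
  [0..3]=∅  "babb"
  [1..4]={S}  "abba"
  [0..4]={A,S}  "babba"

S ∈ T[0,4] ⇒ YES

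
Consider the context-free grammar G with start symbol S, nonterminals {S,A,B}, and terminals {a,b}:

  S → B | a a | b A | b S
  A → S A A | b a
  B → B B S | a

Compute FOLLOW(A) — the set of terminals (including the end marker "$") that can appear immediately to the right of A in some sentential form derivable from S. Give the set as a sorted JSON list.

FIRST iteration:
round 1:
  A via A→b a: +{b}
  B via B→a: +{a}
  S via S→B: +{a}
  S via S→b A: +{b}
  FIRST(S)={a,b}  FIRST(A)={b}  FIRST(B)={a}
round 2:
  A via A→S A A: +{a}
  FIRST(S)={a,b}  FIRST(A)={a,b}  FIRST(B)={a}
round 3: done
  FIRST(S)={a,b}  FIRST(A)={a,b}  FIRST(B)={a}

FOLLOW sets:
seed FOLLOW(S) with $
[1]
  A→S A A: FOLLOW(S) ⊇ FIRST(A) = {a,b}; new: +{a,b}
  A→S A A: FOLLOW(A) ⊇ FIRST(A) = {a,b}; new: +{a,b}
  B→B B S: FOLLOW(B) ⊇ FIRST(B) = {a}; new: +{a}
  B→B B S: FOLLOW(B) ⊇ FIRST(S) = {a,b}; new: +{b}
  S→B: FOLLOW(B) ⊇ FOLLOW(S) ⊇ {$,a,b}; new: +{$}
  S→b A: FOLLOW(A) ⊇ FOLLOW(S) ⊇ {$,a,b}; new: +{$}
  FOLLOW[S]={$,a,b}  FOLLOW[A]={$,a,b}  FOLLOW[B]={$,a,b}
[2] — fixpoint
  FOLLOW[S]={$,a,b}  FOLLOW[A]={$,a,b}  FOLLOW[B]={$,a,b}

FOLLOW(A) = ["$", "a", "b"]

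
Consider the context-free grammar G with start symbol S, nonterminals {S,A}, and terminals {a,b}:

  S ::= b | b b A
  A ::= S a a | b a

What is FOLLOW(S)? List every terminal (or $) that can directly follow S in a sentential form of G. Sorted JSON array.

FIRST sets, iterate to fixpoint:
round 1:
  A via A→b a: +{b}
  S via S→b: +{b}
  FIRST[S]={b}  FIRST[A]={b}
round 2: (stable)
  FIRST[S]={b}  FIRST[A]={b}

FOLLOW iteration:
initialize: $ ∈ FOLLOW(S)
pass 1:
  A→S a a: FOLLOW(S) ⊇ FIRST(a) = {a}; new: +{a}
  S→b b A: FOLLOW(A) ⊇ FOLLOW(S) ⊇ {$,a}; new: +{$,a}
  FOLLOW(S)={$,a}  FOLLOW(A)={$,a}
pass 2: (no change)
  FOLLOW(S)={$,a}  FOLLOW(A)={$,a}

FOLLOW(S) = ["$", "a"]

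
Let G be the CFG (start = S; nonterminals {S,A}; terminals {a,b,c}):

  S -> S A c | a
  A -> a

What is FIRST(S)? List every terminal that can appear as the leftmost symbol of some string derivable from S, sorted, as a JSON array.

FIRST iteration:
[1]
  A via A→a: +{a}
  S via S→a: +{a}
  S: {a}  A: {a}
[2] (no change)
  S: {a}  A: {a}

FIRST(S) = ["a"]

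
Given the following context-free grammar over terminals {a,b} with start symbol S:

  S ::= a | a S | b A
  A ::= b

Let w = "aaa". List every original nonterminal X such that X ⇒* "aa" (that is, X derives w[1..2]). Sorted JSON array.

Convert to CNF:
  S -> T0 S | T1 A | a
  A -> b
  T0 -> a
  T1 -> b

Fill CYK table bottom-up (cells [i..j] with 1 ≤ i ≤ j ≤ 2 only):
  T[1,1] 'a' = {S,T0}  orig:{S}
  T[2,2] 'a' = {S,T0}  orig:{S}
  T[1,2] 'aa' = {S}

Original NTs in T[1,2] deriving "aa": ["S"]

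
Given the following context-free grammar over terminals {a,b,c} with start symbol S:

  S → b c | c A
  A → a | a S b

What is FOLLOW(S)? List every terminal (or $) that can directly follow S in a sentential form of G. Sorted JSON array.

FIRST iteration:
pass 1:
  A via A→a: +{a}
  S via S→b c: +{b}
  S via S→c A: +{c}
  S: {b,c}  A: {a}
pass 2: — fixpoint
  S: {b,c}  A: {a}

FOLLOW sets:
seed FOLLOW(S) with $
[1]
  A→a S b: FOLLOW(S) ⊇ FIRST(b) = {b}; new: +{b}
  S→c A: FOLLOW(A) ⊇ FOLLOW(S) ⊇ {$,b}; new: +{$,b}
  FOLLOW(S)={$,b}  FOLLOW(A)={$,b}
[2] (stable)
  FOLLOW(S)={$,b}  FOLLOW(A)={$,b}

FOLLOW(S) = ["$", "b"]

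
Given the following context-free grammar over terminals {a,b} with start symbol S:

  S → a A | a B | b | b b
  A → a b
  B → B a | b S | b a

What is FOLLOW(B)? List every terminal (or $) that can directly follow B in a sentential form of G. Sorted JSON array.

FIRST iteration:
[1]
  A via A→a b: +{a}
  B via B→b S: +{b}
  S via S→a A: +{a}
  S via S→b: +{b}
  FIRST[S]={a,b}  FIRST[A]={a}  FIRST[B]={b}
[2] — fixpoint
  FIRST[S]={a,b}  FIRST[A]={a}  FIRST[B]={b}

FOLLOW sets:
initialize: $ ∈ FOLLOW(S)
pass 1:
  B→B a: FOLLOW(B) ⊇ FIRST(a) = {a}; new: +{a}
  B→b S: FOLLOW(S) ⊇ FOLLOW(B) ⊇ {a}; new: +{a}
  S→a A: FOLLOW(A) ⊇ FOLLOW(S) ⊇ {$,a}; new: +{$,a}
  S→a B: FOLLOW(B) ⊇ FOLLOW(S) ⊇ {$,a}; new: +{$}
  FOLLOW(S)={$,a}  FOLLOW(A)={$,a}  FOLLOW(B)={$,a}
pass 2: — fixpoint
  FOLLOW(S)={$,a}  FOLLOW(A)={$,a}  FOLLOW(B)={$,a}

FOLLOW(B) = ["$", "a"]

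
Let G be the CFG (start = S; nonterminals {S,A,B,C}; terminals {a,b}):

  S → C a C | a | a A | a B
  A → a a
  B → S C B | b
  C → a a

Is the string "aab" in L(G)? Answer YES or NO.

Convert to CNF:
  S -> C X2 | T0 A | T0 B | a
  A -> T0 T0
  B -> S X1 | b
  C -> T0 T0
  T0 -> a
  X1 -> C B
  X2 -> T0 C

CYK fill:
  cell(0,0) a: {S,T0}  orig:{S}
  cell(1,1) a: {S,T0}  orig:{S}
  cell(2,2) b: {B}
  cell(0,1) aa: {A,C}
  cell(1,2) ab: {S}
  cell(0,2) aab: {X1}  orig:{}

S ∉ T[0,2] ⇒ NO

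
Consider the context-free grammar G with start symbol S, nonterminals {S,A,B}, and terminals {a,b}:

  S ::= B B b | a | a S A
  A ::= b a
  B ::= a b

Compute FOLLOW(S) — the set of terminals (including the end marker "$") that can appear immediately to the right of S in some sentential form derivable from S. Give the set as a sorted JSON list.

FIRST iteration:
[1]
  A via A→b a: +{b}
  B via B→a b: +{a}
  S via S→B B b: +{a}
  FIRST(S)={a}  FIRST(A)={b}  FIRST(B)={a}
[2] (no change)
  FIRST(S)={a}  FIRST(A)={b}  FIRST(B)={a}

Compute FOLLOW by fixpoint:
FOLLOW(S) := {$}
[1]
  S→B B b: FOLLOW(B) ⊇ FIRST(B) = {a}; new: +{a}
  S→B B b: FOLLOW(B) ⊇ FIRST(b) = {b}; new: +{b}
  S→a S A: FOLLOW(S) ⊇ FIRST(A) = {b}; new: +{b}
  S→a S A: FOLLOW(A) ⊇ FOLLOW(S) ⊇ {$,b}; new: +{$,b}
  FOLLOW(S)={$,b}  FOLLOW(A)={$,b}  FOLLOW(B)={a,b}
[2] — fixpoint
  FOLLOW(S)={$,b}  FOLLOW(A)={$,b}  FOLLOW(B)={a,b}

FOLLOW(S) = ["$", "b"]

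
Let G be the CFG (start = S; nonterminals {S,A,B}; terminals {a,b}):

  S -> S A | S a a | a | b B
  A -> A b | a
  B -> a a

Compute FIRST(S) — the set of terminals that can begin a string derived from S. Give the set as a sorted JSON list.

FIRST iteration:
pass 1:
  A via A→a: +{a}
  B via B→a a: +{a}
  S via S→a: +{a}
  S via S→b B: +{b}
  FIRST[S]={a,b}  FIRST[A]={a}  FIRST[B]={a}
pass 2: (no change)
  FIRST[S]={a,b}  FIRST[A]={a}  FIRST[B]={a}

FIRST(S) = ["a", "b"]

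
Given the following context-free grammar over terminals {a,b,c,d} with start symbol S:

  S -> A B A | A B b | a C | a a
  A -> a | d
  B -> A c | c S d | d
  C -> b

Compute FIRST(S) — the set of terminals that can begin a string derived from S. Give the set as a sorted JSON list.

Compute FIRST by fixpoint:
[1]
  A via A→a: +{a}
  A via A→d: +{d}
  B via B→A c: +{a,d}
  B via B→c S d: +{c}
  C via C→b: +{b}
  S via S→A B A: +{a,d}
  FIRST(S)={a,d}  FIRST(A)={a,d}  FIRST(B)={a,c,d}  FIRST(C)={b}
[2] — fixpoint
  FIRST(S)={a,d}  FIRST(A)={a,d}  FIRST(B)={a,c,d}  FIRST(C)={b}

FIRST(S) = ["a", "d"]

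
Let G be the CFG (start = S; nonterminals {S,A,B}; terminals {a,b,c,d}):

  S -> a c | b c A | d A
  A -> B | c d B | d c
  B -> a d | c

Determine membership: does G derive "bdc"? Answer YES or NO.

Convert to CNF:
  S -> T0 T2 | T1 A | T3 X5
  A -> T0 T1 | T1 T2 | T2 X4 | c
  B -> T0 T1 | c
  T0 -> a
  T1 -> d
  T2 -> c
  T3 -> b
  X4 -> T1 B
  X5 -> T2 A

CYK fill:
  T[0,0] 'b' = {T3}  orig:{}
  T[1,1] 'd' = {T1}  orig:{}
  T[2,2] 'c' = {A,B,T2}  orig:{A,B}
  T[0,1] 'bd' = ∅
  T[1,2] 'dc' = {A,S,X4}  orig:{A,S}
  T[0,2] 'bdc' = ∅

S ∉ T[0,2] ⇒ NO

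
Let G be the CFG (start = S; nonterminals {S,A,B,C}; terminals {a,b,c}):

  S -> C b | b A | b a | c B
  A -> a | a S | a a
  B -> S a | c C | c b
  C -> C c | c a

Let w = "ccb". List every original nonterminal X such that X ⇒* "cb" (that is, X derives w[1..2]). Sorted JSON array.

CNF form of G:
  S -> C T2 | T1 B | T2 A | T2 T0
  A -> T0 S | T0 T0 | a
  B -> S T0 | T1 C | T1 T2
  C -> C T1 | T1 T0
  T0 -> a
  T1 -> c
  T2 -> b

CYK fill, restricted to cells inside w[1..2]:
  [1..1]={T1}  "c"  orig:{}
  [2..2]={T2}  "b"  orig:{}
  [1..2]={B}  "cb"

Original NTs in T[1,2] deriving "cb": ["B"]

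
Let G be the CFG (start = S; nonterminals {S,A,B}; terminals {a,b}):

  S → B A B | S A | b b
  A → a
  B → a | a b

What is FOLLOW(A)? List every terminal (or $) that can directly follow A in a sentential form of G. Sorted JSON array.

FIRST iteration:
iter 1:
  A via A→a: +{a}
  B via B→a: +{a}
  S via S→B A B: +{a}
  S via S→b b: +{b}
  FIRST[S]={a,b}  FIRST[A]={a}  FIRST[B]={a}
iter 2: (no change)
  FIRST[S]={a,b}  FIRST[A]={a}  FIRST[B]={a}

FOLLOW iteration:
initialize: $ ∈ FOLLOW(S)
pass 1:
  S→B A B: FOLLOW(B) ⊇ FIRST(A) = {a}; new: +{a}
  S→B A B: FOLLOW(A) ⊇ FIRST(B) = {a}; new: +{a}
  S→B A B: FOLLOW(B) ⊇ FOLLOW(S) ⊇ {$}; new: +{$}
  S→S A: FOLLOW(S) ⊇ FIRST(A) = {a}; new: +{a}
  S→S A: FOLLOW(A) ⊇ FOLLOW(S) ⊇ {$,a}; new: +{$}
  FOLLOW[S]={$,a}  FOLLOW[A]={$,a}  FOLLOW[B]={$,a}
pass 2: done
  FOLLOW[S]={$,a}  FOLLOW[A]={$,a}  FOLLOW[B]={$,a}

FOLLOW(A) = ["$", "a"]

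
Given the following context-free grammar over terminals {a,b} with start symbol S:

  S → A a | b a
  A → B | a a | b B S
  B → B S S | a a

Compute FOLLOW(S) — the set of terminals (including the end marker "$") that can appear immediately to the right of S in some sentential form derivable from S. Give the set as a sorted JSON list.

Compute FIRST by fixpoint:
round 1:
  A via A→a a: +{a}
  A via A→b B S: +{b}
  B via B→a a: +{a}
  S via S→A a: +{a,b}
  FIRST[S]={a,b}  FIRST[A]={a,b}  FIRST[B]={a}
round 2: (no change)
  FIRST[S]={a,b}  FIRST[A]={a,b}  FIRST[B]={a}

Compute FOLLOW by fixpoint:
seed FOLLOW(S) with $
[1]
  A→b B S: FOLLOW(B) ⊇ FIRST(S) = {a,b}; new: +{a,b}
  B→B S S: FOLLOW(S) ⊇ FIRST(S) = {a,b}; new: +{a,b}
  S→A a: FOLLOW(A) ⊇ FIRST(a) = {a}; new: +{a}
  S: {$,a,b}  A: {a}  B: {a,b}
[2] — fixpoint
  S: {$,a,b}  A: {a}  B: {a,b}

FOLLOW(S) = ["$", "a", "b"]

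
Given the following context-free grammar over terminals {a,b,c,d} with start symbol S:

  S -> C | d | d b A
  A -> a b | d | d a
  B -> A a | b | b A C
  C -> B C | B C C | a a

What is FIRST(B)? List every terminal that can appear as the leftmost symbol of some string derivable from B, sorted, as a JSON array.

Compute FIRST by fixpoint:
iter 1:
  A via A→a b: +{a}
  A via A→d: +{d}
  B via B→A a: +{a,d}
  B via B→b: +{b}
  C via C→B C: +{a,b,d}
  S via S→C: +{a,b,d}
  FIRST[S]={a,b,d}  FIRST[A]={a,d}  FIRST[B]={a,b,d}  FIRST[C]={a,b,d}
iter 2: done
  FIRST[S]={a,b,d}  FIRST[A]={a,d}  FIRST[B]={a,b,d}  FIRST[C]={a,b,d}

FIRST(B) = ["a", "b", "d"]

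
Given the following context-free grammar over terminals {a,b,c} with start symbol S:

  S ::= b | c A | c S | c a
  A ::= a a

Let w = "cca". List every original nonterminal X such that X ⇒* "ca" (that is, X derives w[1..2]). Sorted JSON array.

CNF form of G:
  S -> T1 A | T1 S | T1 T0 | b
  A -> T0 T0
  T0 -> a
  T1 -> c

Fill CYK table bottom-up (cells [i..j] with 1 ≤ i ≤ j ≤ 2 only):
  T[1,1] 'c' = {T1}  orig:{}
  T[2,2] 'a' = {T0}  orig:{}
  T[1,2] 'ca' = {S}

Original NTs in T[1,2] deriving "ca": ["S"]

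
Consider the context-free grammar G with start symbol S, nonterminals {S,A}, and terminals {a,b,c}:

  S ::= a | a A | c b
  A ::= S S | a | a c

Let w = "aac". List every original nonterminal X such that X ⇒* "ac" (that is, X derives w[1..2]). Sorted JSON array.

Convert to CNF:
  S -> T0 A | T1 T2 | a
  A -> S S | T0 T1 | a
  T0 -> a
  T1 -> c
  T2 -> b

Fill CYK table bottom-up — only the sub-triangle for w[1..2]:
  cell(1,1) a: {A,S,T0}  orig:{A,S}
  cell(2,2) c: {T1}  orig:{}
  cell(1,2) ac: {A}

Original NTs in T[1,2] deriving "ac": ["A"]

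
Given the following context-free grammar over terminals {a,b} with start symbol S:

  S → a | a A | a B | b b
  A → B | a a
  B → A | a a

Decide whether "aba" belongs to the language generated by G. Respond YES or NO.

CNF form of G:
  S -> T0 A | T0 B | T1 T1 | a
  A -> T0 T0
  B -> T0 T0
  T0 -> a
  T1 -> b

Fill CYK table bottom-up:
  [0..0]={S,T0}  "a"  orig:{S}
  [1..1]={T1}  "b"  orig:{}
  [2..2]={S,T0}  "a"  orig:{S}
  [0..1]=∅  "ab"
  [1..2]=∅  "ba"
  [0..2]=∅  "aba"

S ∉ T[0,2] ⇒ NO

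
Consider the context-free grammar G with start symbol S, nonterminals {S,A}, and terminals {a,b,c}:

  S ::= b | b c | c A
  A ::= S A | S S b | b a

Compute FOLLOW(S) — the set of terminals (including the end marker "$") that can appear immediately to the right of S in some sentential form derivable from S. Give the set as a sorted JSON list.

FIRST iteration:
pass 1:
  A via A→b a: +{b}
  S via S→b: +{b}
  S via S→c A: +{c}
  FIRST[S]={b,c}  FIRST[A]={b}
pass 2:
  A via A→S A: +{c}
  FIRST[S]={b,c}  FIRST[A]={b,c}
pass 3: done
  FIRST[S]={b,c}  FIRST[A]={b,c}

Compute FOLLOW by fixpoint:
initialize: $ ∈ FOLLOW(S)
round 1:
  A→S A: FOLLOW(S) ⊇ FIRST(A) = {b,c}; new: +{b,c}
  S→c A: FOLLOW(A) ⊇ FOLLOW(S) ⊇ {$,b,c}; new: +{$,b,c}
  FOLLOW(S)={$,b,c}  FOLLOW(A)={$,b,c}
round 2: — fixpoint
  FOLLOW(S)={$,b,c}  FOLLOW(A)={$,b,c}

FOLLOW(S) = ["$", "b", "c"]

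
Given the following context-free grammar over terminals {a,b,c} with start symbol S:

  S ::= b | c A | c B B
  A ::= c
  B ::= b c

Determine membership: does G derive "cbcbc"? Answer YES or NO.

CNF form of G:
  S -> T1 A | T1 X2 | b
  A -> c
  B -> T0 T1
  T0 -> b
  T1 -> c
  X2 -> B B

Fill CYK table bottom-up:
  cell(0,0) c: {A,T1}  orig:{A}
  cell(1,1) b: {S,T0}  orig:{S}
  cell(2,2) c: {A,T1}  orig:{A}
  cell(3,3) b: {S,T0}  orig:{S}
  cell(4,4) c: {A,T1}  orig:{A}
  cell(0,1) cb: ∅
  cell(1,2) bc: {B}
  cell(2,3) cb: ∅
  cell(3,4) bc: {B}
  cell(0,2) cbc: ∅
  cell(1,3) bcb: ∅
  cell(2,4) cbc: ∅
  cell(0,3) cbcb: ∅
  cell(1,4) bcbc: {X2}  orig:{}
  cell(0,4) cbcbc: {S}

S ∈ T[0,4] ⇒ YES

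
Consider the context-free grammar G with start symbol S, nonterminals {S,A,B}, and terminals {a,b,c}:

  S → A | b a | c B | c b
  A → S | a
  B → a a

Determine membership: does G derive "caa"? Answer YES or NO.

Convert to CNF:
  S -> T0 T1 | T2 B | T2 T0 | a
  A -> T0 T1 | T2 B | T2 T0 | a
  B -> T1 T1
  T0 -> b
  T1 -> a
  T2 -> c

CYK fill:
  [0..0]={T2}  "c"  orig:{}
  [1..1]={A,S,T1}  "a"  orig:{A,S}
  [2..2]={A,S,T1}  "a"  orig:{A,S}
  [0..1]=∅  "ca"
  [1..2]={B}  "aa"
  [0..2]={A,S}  "caa"

S ∈ T[0,2] ⇒ YES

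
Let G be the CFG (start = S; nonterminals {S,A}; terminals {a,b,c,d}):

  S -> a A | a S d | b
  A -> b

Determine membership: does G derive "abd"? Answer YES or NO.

CNF form of G:
  S -> T0 A | T0 X2 | b
  A -> b
  T0 -> a
  T1 -> d
  X2 -> S T1

CYK table (by increasing span):
  cell(0,0) a: {T0}  orig:{}
  cell(1,1) b: {A,S}
  cell(2,2) d: {T1}  orig:{}
  cell(0,1) ab: {S}
  cell(1,2) bd: {X2}  orig:{}
  cell(0,2) abd: {S,X2}  orig:{S}

S ∈ T[0,2] ⇒ YES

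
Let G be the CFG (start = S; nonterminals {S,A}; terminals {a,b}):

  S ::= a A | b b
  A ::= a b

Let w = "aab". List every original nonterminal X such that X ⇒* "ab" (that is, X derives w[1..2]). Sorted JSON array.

Convert to CNF:
  S -> T0 A | T1 T1
  A -> T0 T1
  T0 -> a
  T1 -> b

CYK fill (cells [i..j] with 1 ≤ i ≤ j ≤ 2 only):
  T[1,1] 'a' = {T0}  orig:{}
  T[2,2] 'b' = {T1}  orig:{}
  T[1,2] 'ab' = {A}

Original NTs in T[1,2] deriving "ab": ["A"]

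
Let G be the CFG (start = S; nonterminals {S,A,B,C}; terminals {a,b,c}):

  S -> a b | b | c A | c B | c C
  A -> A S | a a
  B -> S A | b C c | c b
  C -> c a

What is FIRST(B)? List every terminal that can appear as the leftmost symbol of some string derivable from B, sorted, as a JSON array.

Compute FIRST by fixpoint:
[1]
  A via A→a a: +{a}
  B via B→b C c: +{b}
  B via B→c b: +{c}
  C via C→c a: +{c}
  S via S→a b: +{a}
  S via S→b: +{b}
  S via S→c A: +{c}
  FIRST(S)={a,b,c}  FIRST(A)={a}  FIRST(B)={b,c}  FIRST(C)={c}
[2]
  B via B→S A: +{a}
  FIRST(S)={a,b,c}  FIRST(A)={a}  FIRST(B)={a,b,c}  FIRST(C)={c}
[3] (stable)
  FIRST(S)={a,b,c}  FIRST(A)={a}  FIRST(B)={a,b,c}  FIRST(C)={c}

FIRST(B) = ["a", "b", "c"]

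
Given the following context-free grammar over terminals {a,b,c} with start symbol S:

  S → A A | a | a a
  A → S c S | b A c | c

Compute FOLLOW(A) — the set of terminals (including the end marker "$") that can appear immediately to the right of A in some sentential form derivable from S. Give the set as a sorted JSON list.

Compute FIRST by fixpoint:
round 1:
  A via A→b A c: +{b}
  A via A→c: +{c}
  S via S→A A: +{b,c}
  S via S→a: +{a}
  FIRST(S)={a,b,c}  FIRST(A)={b,c}
round 2:
  A via A→S c S: +{a}
  FIRST(S)={a,b,c}  FIRST(A)={a,b,c}
round 3: (stable)
  FIRST(S)={a,b,c}  FIRST(A)={a,b,c}

FOLLOW iteration:
seed FOLLOW(S) with $
iter 1:
  A→S c S: FOLLOW(S) ⊇ FIRST(c) = {c}; new: +{c}
  A→b A c: FOLLOW(A) ⊇ FIRST(c) = {c}; new: +{c}
  S→A A: FOLLOW(A) ⊇ FIRST(A) = {a,b,c}; new: +{a,b}
  S→A A: FOLLOW(A) ⊇ FOLLOW(S) ⊇ {$,c}; new: +{$}
  S: {$,c}  A: {$,a,b,c}
iter 2:
  A→S c S: FOLLOW(S) ⊇ FOLLOW(A) ⊇ {$,a,b,c}; new: +{a,b}
  S: {$,a,b,c}  A: {$,a,b,c}
iter 3: done
  S: {$,a,b,c}  A: {$,a,b,c}

FOLLOW(A) = ["$", "a", "b", "c"]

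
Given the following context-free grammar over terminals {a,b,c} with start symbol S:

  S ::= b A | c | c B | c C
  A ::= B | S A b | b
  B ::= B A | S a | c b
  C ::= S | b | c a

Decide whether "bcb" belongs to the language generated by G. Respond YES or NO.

CNF form of G:
  S -> T0 A | T2 B | T2 C | c
  A -> B A | S T1 | S X3 | T2 T0 | b
  B -> B A | S T1 | T2 T0
  C -> T0 A | T2 B | T2 C | T2 T1 | b | c
  T0 -> b
  T1 -> a
  T2 -> c
  X3 -> A T0

Fill CYK table bottom-up:
  cell(0,0) b: {A,C,T0}  orig:{A,C}
  cell(1,1) c: {C,S,T2}  orig:{C,S}
  cell(2,2) b: {A,C,T0}  orig:{A,C}
  cell(0,1) bc: ∅
  cell(1,2) cb: {A,B,C,S}
  cell(0,2) bcb: {C,S}

S ∈ T[0,2] ⇒ YES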